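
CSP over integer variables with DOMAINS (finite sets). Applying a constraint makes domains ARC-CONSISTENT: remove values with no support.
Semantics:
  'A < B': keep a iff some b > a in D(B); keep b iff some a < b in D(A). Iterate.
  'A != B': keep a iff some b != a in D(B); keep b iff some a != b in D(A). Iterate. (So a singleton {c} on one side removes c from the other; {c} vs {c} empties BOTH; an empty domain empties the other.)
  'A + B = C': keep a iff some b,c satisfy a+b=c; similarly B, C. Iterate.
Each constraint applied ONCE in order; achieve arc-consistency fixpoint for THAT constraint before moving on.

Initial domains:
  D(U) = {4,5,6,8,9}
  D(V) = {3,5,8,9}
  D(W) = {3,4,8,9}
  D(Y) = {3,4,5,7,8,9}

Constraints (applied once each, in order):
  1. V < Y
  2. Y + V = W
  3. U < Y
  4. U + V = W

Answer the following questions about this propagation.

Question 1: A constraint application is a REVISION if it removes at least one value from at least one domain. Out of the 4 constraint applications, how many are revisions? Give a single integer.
Constraint 1 (V < Y) on D(V)={3,5,8,9} D(Y)={3,4,5,7,8,9}: V {3,5,8,9}->{3,5,8}; Y {3,4,5,7,8,9}->{4,5,7,8,9} => REVISION
Constraint 2 (Y + V = W) on D(Y)={4,5,7,8,9} D(V)={3,5,8} D(W)={3,4,8,9}: Y {4,5,7,8,9}->{4,5}; V {3,5,8}->{3,5}; W {3,4,8,9}->{8,9} => REVISION
Constraint 3 (U < Y) on D(U)={4,5,6,8,9} D(Y)={4,5}: U {4,5,6,8,9}->{4}; Y {4,5}->{5} => REVISION
Constraint 4 (U + V = W) on D(U)={4} D(V)={3,5} D(W)={8,9}: V {3,5}->{5}; W {8,9}->{9} => REVISION
Total revisions = 4

Answer: 4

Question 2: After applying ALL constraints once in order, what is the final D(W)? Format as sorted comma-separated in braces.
Constraint 1 (V < Y) on D(V)={3,5,8,9} D(Y)={3,4,5,7,8,9}: V {3,5,8,9}->{3,5,8}; Y {3,4,5,7,8,9}->{4,5,7,8,9}
Constraint 2 (Y + V = W) on D(Y)={4,5,7,8,9} D(V)={3,5,8} D(W)={3,4,8,9}: Y {4,5,7,8,9}->{4,5}; V {3,5,8}->{3,5}; W {3,4,8,9}->{8,9}
Constraint 3 (U < Y) on D(U)={4,5,6,8,9} D(Y)={4,5}: U {4,5,6,8,9}->{4}; Y {4,5}->{5}
Constraint 4 (U + V = W) on D(U)={4} D(V)={3,5} D(W)={8,9}: V {3,5}->{5}; W {8,9}->{9}
So after all 4 constraints: D(W) = {9}

Answer: {9}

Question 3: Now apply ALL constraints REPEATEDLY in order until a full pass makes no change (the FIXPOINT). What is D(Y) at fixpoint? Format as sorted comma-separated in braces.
Answer: {}

Derivation:
pass 0 (initial): D(Y)={3,4,5,7,8,9}
pass 1: U {4,5,6,8,9}->{4}; V {3,5,8,9}->{5}; W {3,4,8,9}->{9}; Y {3,4,5,7,8,9}->{5}
pass 2: U {4}->{}; V {5}->{}; W {9}->{}; Y {5}->{}
pass 3: no change
Fixpoint after 3 passes: D(Y) = {}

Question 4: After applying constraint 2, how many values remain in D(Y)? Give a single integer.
Answer: 2

Derivation:
Constraint 1 (V < Y) on D(V)={3,5,8,9} D(Y)={3,4,5,7,8,9}: V {3,5,8,9}->{3,5,8}; Y {3,4,5,7,8,9}->{4,5,7,8,9}
Constraint 2 (Y + V = W) on D(Y)={4,5,7,8,9} D(V)={3,5,8} D(W)={3,4,8,9}: Y {4,5,7,8,9}->{4,5}; V {3,5,8}->{3,5}; W {3,4,8,9}->{8,9}
So after constraint 2: D(Y)={4,5}, size = 2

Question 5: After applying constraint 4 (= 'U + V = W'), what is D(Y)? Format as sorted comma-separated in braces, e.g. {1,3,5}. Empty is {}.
Answer: {5}

Derivation:
Constraint 1 (V < Y) on D(V)={3,5,8,9} D(Y)={3,4,5,7,8,9}: V {3,5,8,9}->{3,5,8}; Y {3,4,5,7,8,9}->{4,5,7,8,9}
Constraint 2 (Y + V = W) on D(Y)={4,5,7,8,9} D(V)={3,5,8} D(W)={3,4,8,9}: Y {4,5,7,8,9}->{4,5}; V {3,5,8}->{3,5}; W {3,4,8,9}->{8,9}
Constraint 3 (U < Y) on D(U)={4,5,6,8,9} D(Y)={4,5}: U {4,5,6,8,9}->{4}; Y {4,5}->{5}
Constraint 4 (U + V = W) on D(U)={4} D(V)={3,5} D(W)={8,9}: V {3,5}->{5}; W {8,9}->{9}
So after constraint 4: D(Y) = {5}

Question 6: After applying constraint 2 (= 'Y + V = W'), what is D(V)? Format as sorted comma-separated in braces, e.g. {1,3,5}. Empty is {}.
Answer: {3,5}

Derivation:
Constraint 1 (V < Y) on D(V)={3,5,8,9} D(Y)={3,4,5,7,8,9}: V {3,5,8,9}->{3,5,8}; Y {3,4,5,7,8,9}->{4,5,7,8,9}
Constraint 2 (Y + V = W) on D(Y)={4,5,7,8,9} D(V)={3,5,8} D(W)={3,4,8,9}: Y {4,5,7,8,9}->{4,5}; V {3,5,8}->{3,5}; W {3,4,8,9}->{8,9}
So after constraint 2: D(V) = {3,5}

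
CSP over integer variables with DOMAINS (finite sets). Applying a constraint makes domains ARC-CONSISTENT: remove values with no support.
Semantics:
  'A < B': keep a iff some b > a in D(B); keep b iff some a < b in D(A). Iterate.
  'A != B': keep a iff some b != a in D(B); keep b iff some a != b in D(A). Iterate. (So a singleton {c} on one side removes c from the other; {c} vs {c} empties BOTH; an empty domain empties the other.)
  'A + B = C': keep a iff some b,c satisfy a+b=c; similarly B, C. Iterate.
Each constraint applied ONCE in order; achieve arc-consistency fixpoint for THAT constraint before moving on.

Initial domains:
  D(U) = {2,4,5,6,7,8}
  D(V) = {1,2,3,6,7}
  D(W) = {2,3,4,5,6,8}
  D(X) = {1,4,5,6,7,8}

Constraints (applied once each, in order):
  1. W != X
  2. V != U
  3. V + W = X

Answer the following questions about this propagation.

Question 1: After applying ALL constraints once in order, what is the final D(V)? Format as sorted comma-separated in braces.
Constraint 1 (W != X) on D(W)={2,3,4,5,6,8} D(X)={1,4,5,6,7,8}: no change
Constraint 2 (V != U) on D(V)={1,2,3,6,7} D(U)={2,4,5,6,7,8}: no change
Constraint 3 (V + W = X) on D(V)={1,2,3,6,7} D(W)={2,3,4,5,6,8} D(X)={1,4,5,6,7,8}: V {1,2,3,6,7}->{1,2,3,6}; W {2,3,4,5,6,8}->{2,3,4,5,6}; X {1,4,5,6,7,8}->{4,5,6,7,8}
So after all 3 constraints: D(V) = {1,2,3,6}

Answer: {1,2,3,6}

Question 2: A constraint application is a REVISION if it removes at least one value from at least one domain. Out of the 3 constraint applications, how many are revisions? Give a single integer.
Answer: 1

Derivation:
Constraint 1 (W != X) on D(W)={2,3,4,5,6,8} D(X)={1,4,5,6,7,8}: no change => not a revision
Constraint 2 (V != U) on D(V)={1,2,3,6,7} D(U)={2,4,5,6,7,8}: no change => not a revision
Constraint 3 (V + W = X) on D(V)={1,2,3,6,7} D(W)={2,3,4,5,6,8} D(X)={1,4,5,6,7,8}: V {1,2,3,6,7}->{1,2,3,6}; W {2,3,4,5,6,8}->{2,3,4,5,6}; X {1,4,5,6,7,8}->{4,5,6,7,8} => REVISION
Total revisions = 1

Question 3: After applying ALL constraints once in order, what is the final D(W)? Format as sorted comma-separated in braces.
Constraint 1 (W != X) on D(W)={2,3,4,5,6,8} D(X)={1,4,5,6,7,8}: no change
Constraint 2 (V != U) on D(V)={1,2,3,6,7} D(U)={2,4,5,6,7,8}: no change
Constraint 3 (V + W = X) on D(V)={1,2,3,6,7} D(W)={2,3,4,5,6,8} D(X)={1,4,5,6,7,8}: V {1,2,3,6,7}->{1,2,3,6}; W {2,3,4,5,6,8}->{2,3,4,5,6}; X {1,4,5,6,7,8}->{4,5,6,7,8}
So after all 3 constraints: D(W) = {2,3,4,5,6}

Answer: {2,3,4,5,6}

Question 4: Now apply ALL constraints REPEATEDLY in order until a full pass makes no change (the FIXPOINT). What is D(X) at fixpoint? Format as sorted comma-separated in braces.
pass 0 (initial): D(X)={1,4,5,6,7,8}
pass 1: V {1,2,3,6,7}->{1,2,3,6}; W {2,3,4,5,6,8}->{2,3,4,5,6}; X {1,4,5,6,7,8}->{4,5,6,7,8}
pass 2: no change
Fixpoint after 2 passes: D(X) = {4,5,6,7,8}

Answer: {4,5,6,7,8}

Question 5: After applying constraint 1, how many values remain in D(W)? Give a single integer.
Constraint 1 (W != X) on D(W)={2,3,4,5,6,8} D(X)={1,4,5,6,7,8}: no change
So after constraint 1: D(W)={2,3,4,5,6,8}, size = 6

Answer: 6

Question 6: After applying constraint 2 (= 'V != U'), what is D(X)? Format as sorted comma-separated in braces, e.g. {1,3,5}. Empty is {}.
Answer: {1,4,5,6,7,8}

Derivation:
Constraint 1 (W != X) on D(W)={2,3,4,5,6,8} D(X)={1,4,5,6,7,8}: no change
Constraint 2 (V != U) on D(V)={1,2,3,6,7} D(U)={2,4,5,6,7,8}: no change
So after constraint 2: D(X) = {1,4,5,6,7,8}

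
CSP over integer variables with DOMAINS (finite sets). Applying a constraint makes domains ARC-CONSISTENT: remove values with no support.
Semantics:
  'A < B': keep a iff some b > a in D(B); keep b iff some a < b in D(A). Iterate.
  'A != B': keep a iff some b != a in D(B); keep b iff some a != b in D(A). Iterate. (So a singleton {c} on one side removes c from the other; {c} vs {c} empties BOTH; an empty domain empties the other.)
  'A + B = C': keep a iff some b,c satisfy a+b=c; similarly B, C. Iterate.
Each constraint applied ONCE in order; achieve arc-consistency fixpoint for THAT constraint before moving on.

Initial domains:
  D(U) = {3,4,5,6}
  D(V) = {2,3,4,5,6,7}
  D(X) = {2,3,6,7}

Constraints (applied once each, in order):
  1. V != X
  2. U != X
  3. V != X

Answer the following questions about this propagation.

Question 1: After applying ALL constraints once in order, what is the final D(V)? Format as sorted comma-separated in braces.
Answer: {2,3,4,5,6,7}

Derivation:
Constraint 1 (V != X) on D(V)={2,3,4,5,6,7} D(X)={2,3,6,7}: no change
Constraint 2 (U != X) on D(U)={3,4,5,6} D(X)={2,3,6,7}: no change
Constraint 3 (V != X) on D(V)={2,3,4,5,6,7} D(X)={2,3,6,7}: no change
So after all 3 constraints: D(V) = {2,3,4,5,6,7}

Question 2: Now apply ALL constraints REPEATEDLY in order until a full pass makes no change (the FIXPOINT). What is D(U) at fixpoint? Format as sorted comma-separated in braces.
pass 0 (initial): D(U)={3,4,5,6}
pass 1: no change
Fixpoint after 1 passes: D(U) = {3,4,5,6}

Answer: {3,4,5,6}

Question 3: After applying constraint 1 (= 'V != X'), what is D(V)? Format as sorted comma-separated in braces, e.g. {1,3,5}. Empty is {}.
Constraint 1 (V != X) on D(V)={2,3,4,5,6,7} D(X)={2,3,6,7}: no change
So after constraint 1: D(V) = {2,3,4,5,6,7}

Answer: {2,3,4,5,6,7}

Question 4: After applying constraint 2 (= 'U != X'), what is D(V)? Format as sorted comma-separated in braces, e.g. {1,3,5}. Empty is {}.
Constraint 1 (V != X) on D(V)={2,3,4,5,6,7} D(X)={2,3,6,7}: no change
Constraint 2 (U != X) on D(U)={3,4,5,6} D(X)={2,3,6,7}: no change
So after constraint 2: D(V) = {2,3,4,5,6,7}

Answer: {2,3,4,5,6,7}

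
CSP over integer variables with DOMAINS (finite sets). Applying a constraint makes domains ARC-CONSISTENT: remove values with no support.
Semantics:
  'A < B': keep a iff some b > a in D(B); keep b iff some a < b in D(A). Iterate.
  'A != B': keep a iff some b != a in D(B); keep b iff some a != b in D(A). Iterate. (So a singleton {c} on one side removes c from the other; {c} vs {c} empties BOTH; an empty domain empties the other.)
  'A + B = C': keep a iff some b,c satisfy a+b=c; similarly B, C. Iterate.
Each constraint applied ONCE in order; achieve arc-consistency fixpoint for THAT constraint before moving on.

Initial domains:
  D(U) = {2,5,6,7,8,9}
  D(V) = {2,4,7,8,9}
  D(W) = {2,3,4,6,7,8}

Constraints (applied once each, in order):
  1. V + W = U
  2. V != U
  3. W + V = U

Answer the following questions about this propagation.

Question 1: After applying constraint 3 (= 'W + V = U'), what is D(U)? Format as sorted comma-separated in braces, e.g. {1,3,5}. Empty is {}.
Constraint 1 (V + W = U) on D(V)={2,4,7,8,9} D(W)={2,3,4,6,7,8} D(U)={2,5,6,7,8,9}: V {2,4,7,8,9}->{2,4,7}; W {2,3,4,6,7,8}->{2,3,4,6,7}; U {2,5,6,7,8,9}->{5,6,7,8,9}
Constraint 2 (V != U) on D(V)={2,4,7} D(U)={5,6,7,8,9}: no change
Constraint 3 (W + V = U) on D(W)={2,3,4,6,7} D(V)={2,4,7} D(U)={5,6,7,8,9}: no change
So after constraint 3: D(U) = {5,6,7,8,9}

Answer: {5,6,7,8,9}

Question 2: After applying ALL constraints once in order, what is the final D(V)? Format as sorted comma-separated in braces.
Constraint 1 (V + W = U) on D(V)={2,4,7,8,9} D(W)={2,3,4,6,7,8} D(U)={2,5,6,7,8,9}: V {2,4,7,8,9}->{2,4,7}; W {2,3,4,6,7,8}->{2,3,4,6,7}; U {2,5,6,7,8,9}->{5,6,7,8,9}
Constraint 2 (V != U) on D(V)={2,4,7} D(U)={5,6,7,8,9}: no change
Constraint 3 (W + V = U) on D(W)={2,3,4,6,7} D(V)={2,4,7} D(U)={5,6,7,8,9}: no change
So after all 3 constraints: D(V) = {2,4,7}

Answer: {2,4,7}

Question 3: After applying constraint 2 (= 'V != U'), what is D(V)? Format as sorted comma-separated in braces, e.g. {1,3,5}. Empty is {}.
Constraint 1 (V + W = U) on D(V)={2,4,7,8,9} D(W)={2,3,4,6,7,8} D(U)={2,5,6,7,8,9}: V {2,4,7,8,9}->{2,4,7}; W {2,3,4,6,7,8}->{2,3,4,6,7}; U {2,5,6,7,8,9}->{5,6,7,8,9}
Constraint 2 (V != U) on D(V)={2,4,7} D(U)={5,6,7,8,9}: no change
So after constraint 2: D(V) = {2,4,7}

Answer: {2,4,7}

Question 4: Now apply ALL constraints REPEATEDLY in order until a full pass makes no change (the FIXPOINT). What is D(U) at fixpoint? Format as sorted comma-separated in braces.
Answer: {5,6,7,8,9}

Derivation:
pass 0 (initial): D(U)={2,5,6,7,8,9}
pass 1: U {2,5,6,7,8,9}->{5,6,7,8,9}; V {2,4,7,8,9}->{2,4,7}; W {2,3,4,6,7,8}->{2,3,4,6,7}
pass 2: no change
Fixpoint after 2 passes: D(U) = {5,6,7,8,9}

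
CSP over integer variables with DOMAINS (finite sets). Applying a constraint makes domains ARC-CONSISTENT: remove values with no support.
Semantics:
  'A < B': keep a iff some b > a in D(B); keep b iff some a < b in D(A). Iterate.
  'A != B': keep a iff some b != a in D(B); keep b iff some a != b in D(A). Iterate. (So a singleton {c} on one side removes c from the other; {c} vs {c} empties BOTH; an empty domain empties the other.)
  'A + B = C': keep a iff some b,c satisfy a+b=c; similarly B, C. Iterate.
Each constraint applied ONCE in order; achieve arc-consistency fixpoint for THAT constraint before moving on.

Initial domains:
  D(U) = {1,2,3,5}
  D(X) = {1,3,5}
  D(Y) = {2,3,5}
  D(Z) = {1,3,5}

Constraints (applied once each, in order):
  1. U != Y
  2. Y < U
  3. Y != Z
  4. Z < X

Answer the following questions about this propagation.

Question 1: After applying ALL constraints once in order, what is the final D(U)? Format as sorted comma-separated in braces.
Answer: {3,5}

Derivation:
Constraint 1 (U != Y) on D(U)={1,2,3,5} D(Y)={2,3,5}: no change
Constraint 2 (Y < U) on D(Y)={2,3,5} D(U)={1,2,3,5}: Y {2,3,5}->{2,3}; U {1,2,3,5}->{3,5}
Constraint 3 (Y != Z) on D(Y)={2,3} D(Z)={1,3,5}: no change
Constraint 4 (Z < X) on D(Z)={1,3,5} D(X)={1,3,5}: Z {1,3,5}->{1,3}; X {1,3,5}->{3,5}
So after all 4 constraints: D(U) = {3,5}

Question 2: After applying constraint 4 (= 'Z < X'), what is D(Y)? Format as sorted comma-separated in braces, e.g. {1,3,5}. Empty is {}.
Answer: {2,3}

Derivation:
Constraint 1 (U != Y) on D(U)={1,2,3,5} D(Y)={2,3,5}: no change
Constraint 2 (Y < U) on D(Y)={2,3,5} D(U)={1,2,3,5}: Y {2,3,5}->{2,3}; U {1,2,3,5}->{3,5}
Constraint 3 (Y != Z) on D(Y)={2,3} D(Z)={1,3,5}: no change
Constraint 4 (Z < X) on D(Z)={1,3,5} D(X)={1,3,5}: Z {1,3,5}->{1,3}; X {1,3,5}->{3,5}
So after constraint 4: D(Y) = {2,3}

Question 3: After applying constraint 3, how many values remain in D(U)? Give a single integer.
Constraint 1 (U != Y) on D(U)={1,2,3,5} D(Y)={2,3,5}: no change
Constraint 2 (Y < U) on D(Y)={2,3,5} D(U)={1,2,3,5}: Y {2,3,5}->{2,3}; U {1,2,3,5}->{3,5}
Constraint 3 (Y != Z) on D(Y)={2,3} D(Z)={1,3,5}: no change
So after constraint 3: D(U)={3,5}, size = 2

Answer: 2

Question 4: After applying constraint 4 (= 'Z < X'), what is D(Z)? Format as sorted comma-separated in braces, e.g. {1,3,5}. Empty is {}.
Answer: {1,3}

Derivation:
Constraint 1 (U != Y) on D(U)={1,2,3,5} D(Y)={2,3,5}: no change
Constraint 2 (Y < U) on D(Y)={2,3,5} D(U)={1,2,3,5}: Y {2,3,5}->{2,3}; U {1,2,3,5}->{3,5}
Constraint 3 (Y != Z) on D(Y)={2,3} D(Z)={1,3,5}: no change
Constraint 4 (Z < X) on D(Z)={1,3,5} D(X)={1,3,5}: Z {1,3,5}->{1,3}; X {1,3,5}->{3,5}
So after constraint 4: D(Z) = {1,3}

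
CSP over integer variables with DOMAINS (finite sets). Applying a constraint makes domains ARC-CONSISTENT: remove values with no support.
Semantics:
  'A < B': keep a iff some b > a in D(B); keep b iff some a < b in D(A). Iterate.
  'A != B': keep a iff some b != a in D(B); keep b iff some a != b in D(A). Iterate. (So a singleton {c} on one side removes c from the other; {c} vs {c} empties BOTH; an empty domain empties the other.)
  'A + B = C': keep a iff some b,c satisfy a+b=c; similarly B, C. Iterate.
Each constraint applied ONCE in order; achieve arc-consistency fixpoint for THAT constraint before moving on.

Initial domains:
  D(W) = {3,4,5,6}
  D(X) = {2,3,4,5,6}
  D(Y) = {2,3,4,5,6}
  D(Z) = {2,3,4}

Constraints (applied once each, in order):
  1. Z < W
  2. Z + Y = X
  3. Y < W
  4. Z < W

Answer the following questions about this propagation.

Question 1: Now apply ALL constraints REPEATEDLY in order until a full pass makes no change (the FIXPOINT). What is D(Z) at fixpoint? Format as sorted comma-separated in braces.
pass 0 (initial): D(Z)={2,3,4}
pass 1: X {2,3,4,5,6}->{4,5,6}; Y {2,3,4,5,6}->{2,3,4}
pass 2: no change
Fixpoint after 2 passes: D(Z) = {2,3,4}

Answer: {2,3,4}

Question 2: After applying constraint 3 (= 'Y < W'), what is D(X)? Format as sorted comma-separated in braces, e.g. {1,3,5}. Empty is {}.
Constraint 1 (Z < W) on D(Z)={2,3,4} D(W)={3,4,5,6}: no change
Constraint 2 (Z + Y = X) on D(Z)={2,3,4} D(Y)={2,3,4,5,6} D(X)={2,3,4,5,6}: Y {2,3,4,5,6}->{2,3,4}; X {2,3,4,5,6}->{4,5,6}
Constraint 3 (Y < W) on D(Y)={2,3,4} D(W)={3,4,5,6}: no change
So after constraint 3: D(X) = {4,5,6}

Answer: {4,5,6}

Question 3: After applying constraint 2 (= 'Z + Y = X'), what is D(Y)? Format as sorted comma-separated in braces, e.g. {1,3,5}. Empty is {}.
Answer: {2,3,4}

Derivation:
Constraint 1 (Z < W) on D(Z)={2,3,4} D(W)={3,4,5,6}: no change
Constraint 2 (Z + Y = X) on D(Z)={2,3,4} D(Y)={2,3,4,5,6} D(X)={2,3,4,5,6}: Y {2,3,4,5,6}->{2,3,4}; X {2,3,4,5,6}->{4,5,6}
So after constraint 2: D(Y) = {2,3,4}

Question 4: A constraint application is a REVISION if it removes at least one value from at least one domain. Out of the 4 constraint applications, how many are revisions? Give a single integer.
Constraint 1 (Z < W) on D(Z)={2,3,4} D(W)={3,4,5,6}: no change => not a revision
Constraint 2 (Z + Y = X) on D(Z)={2,3,4} D(Y)={2,3,4,5,6} D(X)={2,3,4,5,6}: Y {2,3,4,5,6}->{2,3,4}; X {2,3,4,5,6}->{4,5,6} => REVISION
Constraint 3 (Y < W) on D(Y)={2,3,4} D(W)={3,4,5,6}: no change => not a revision
Constraint 4 (Z < W) on D(Z)={2,3,4} D(W)={3,4,5,6}: no change => not a revision
Total revisions = 1

Answer: 1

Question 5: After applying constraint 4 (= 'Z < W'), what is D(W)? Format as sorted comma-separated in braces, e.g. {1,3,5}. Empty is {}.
Constraint 1 (Z < W) on D(Z)={2,3,4} D(W)={3,4,5,6}: no change
Constraint 2 (Z + Y = X) on D(Z)={2,3,4} D(Y)={2,3,4,5,6} D(X)={2,3,4,5,6}: Y {2,3,4,5,6}->{2,3,4}; X {2,3,4,5,6}->{4,5,6}
Constraint 3 (Y < W) on D(Y)={2,3,4} D(W)={3,4,5,6}: no change
Constraint 4 (Z < W) on D(Z)={2,3,4} D(W)={3,4,5,6}: no change
So after constraint 4: D(W) = {3,4,5,6}

Answer: {3,4,5,6}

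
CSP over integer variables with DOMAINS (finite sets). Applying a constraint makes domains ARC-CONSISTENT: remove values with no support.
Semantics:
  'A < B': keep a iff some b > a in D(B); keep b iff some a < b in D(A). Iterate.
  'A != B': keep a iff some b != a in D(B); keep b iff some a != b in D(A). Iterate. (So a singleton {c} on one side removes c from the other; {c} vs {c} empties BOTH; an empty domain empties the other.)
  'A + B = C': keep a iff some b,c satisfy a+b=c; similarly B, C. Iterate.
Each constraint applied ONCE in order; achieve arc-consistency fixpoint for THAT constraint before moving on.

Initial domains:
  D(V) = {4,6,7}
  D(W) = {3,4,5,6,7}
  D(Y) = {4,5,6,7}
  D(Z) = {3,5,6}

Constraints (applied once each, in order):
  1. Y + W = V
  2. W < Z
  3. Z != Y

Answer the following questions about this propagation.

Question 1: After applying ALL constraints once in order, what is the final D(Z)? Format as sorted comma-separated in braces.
Constraint 1 (Y + W = V) on D(Y)={4,5,6,7} D(W)={3,4,5,6,7} D(V)={4,6,7}: Y {4,5,6,7}->{4}; W {3,4,5,6,7}->{3}; V {4,6,7}->{7}
Constraint 2 (W < Z) on D(W)={3} D(Z)={3,5,6}: Z {3,5,6}->{5,6}
Constraint 3 (Z != Y) on D(Z)={5,6} D(Y)={4}: no change
So after all 3 constraints: D(Z) = {5,6}

Answer: {5,6}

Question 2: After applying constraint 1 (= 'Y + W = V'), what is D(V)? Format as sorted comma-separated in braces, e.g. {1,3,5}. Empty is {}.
Answer: {7}

Derivation:
Constraint 1 (Y + W = V) on D(Y)={4,5,6,7} D(W)={3,4,5,6,7} D(V)={4,6,7}: Y {4,5,6,7}->{4}; W {3,4,5,6,7}->{3}; V {4,6,7}->{7}
So after constraint 1: D(V) = {7}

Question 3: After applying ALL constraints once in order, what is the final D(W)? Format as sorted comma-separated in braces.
Constraint 1 (Y + W = V) on D(Y)={4,5,6,7} D(W)={3,4,5,6,7} D(V)={4,6,7}: Y {4,5,6,7}->{4}; W {3,4,5,6,7}->{3}; V {4,6,7}->{7}
Constraint 2 (W < Z) on D(W)={3} D(Z)={3,5,6}: Z {3,5,6}->{5,6}
Constraint 3 (Z != Y) on D(Z)={5,6} D(Y)={4}: no change
So after all 3 constraints: D(W) = {3}

Answer: {3}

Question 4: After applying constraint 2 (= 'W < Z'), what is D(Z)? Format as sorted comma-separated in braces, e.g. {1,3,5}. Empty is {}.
Answer: {5,6}

Derivation:
Constraint 1 (Y + W = V) on D(Y)={4,5,6,7} D(W)={3,4,5,6,7} D(V)={4,6,7}: Y {4,5,6,7}->{4}; W {3,4,5,6,7}->{3}; V {4,6,7}->{7}
Constraint 2 (W < Z) on D(W)={3} D(Z)={3,5,6}: Z {3,5,6}->{5,6}
So after constraint 2: D(Z) = {5,6}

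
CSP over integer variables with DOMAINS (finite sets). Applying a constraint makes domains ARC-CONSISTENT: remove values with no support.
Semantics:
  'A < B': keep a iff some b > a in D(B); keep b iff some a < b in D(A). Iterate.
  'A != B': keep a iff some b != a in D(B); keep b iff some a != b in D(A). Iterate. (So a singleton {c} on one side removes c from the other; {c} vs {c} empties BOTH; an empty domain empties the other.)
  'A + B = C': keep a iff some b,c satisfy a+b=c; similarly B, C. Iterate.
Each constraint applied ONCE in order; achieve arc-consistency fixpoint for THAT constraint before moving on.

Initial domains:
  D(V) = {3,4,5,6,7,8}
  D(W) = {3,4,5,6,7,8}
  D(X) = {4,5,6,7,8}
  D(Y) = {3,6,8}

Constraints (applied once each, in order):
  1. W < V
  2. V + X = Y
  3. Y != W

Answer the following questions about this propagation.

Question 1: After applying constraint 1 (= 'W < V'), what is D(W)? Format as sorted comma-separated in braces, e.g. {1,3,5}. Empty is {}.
Constraint 1 (W < V) on D(W)={3,4,5,6,7,8} D(V)={3,4,5,6,7,8}: W {3,4,5,6,7,8}->{3,4,5,6,7}; V {3,4,5,6,7,8}->{4,5,6,7,8}
So after constraint 1: D(W) = {3,4,5,6,7}

Answer: {3,4,5,6,7}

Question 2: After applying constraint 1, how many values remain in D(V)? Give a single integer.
Answer: 5

Derivation:
Constraint 1 (W < V) on D(W)={3,4,5,6,7,8} D(V)={3,4,5,6,7,8}: W {3,4,5,6,7,8}->{3,4,5,6,7}; V {3,4,5,6,7,8}->{4,5,6,7,8}
So after constraint 1: D(V)={4,5,6,7,8}, size = 5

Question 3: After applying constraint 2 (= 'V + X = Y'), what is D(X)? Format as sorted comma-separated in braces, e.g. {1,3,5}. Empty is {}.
Answer: {4}

Derivation:
Constraint 1 (W < V) on D(W)={3,4,5,6,7,8} D(V)={3,4,5,6,7,8}: W {3,4,5,6,7,8}->{3,4,5,6,7}; V {3,4,5,6,7,8}->{4,5,6,7,8}
Constraint 2 (V + X = Y) on D(V)={4,5,6,7,8} D(X)={4,5,6,7,8} D(Y)={3,6,8}: V {4,5,6,7,8}->{4}; X {4,5,6,7,8}->{4}; Y {3,6,8}->{8}
So after constraint 2: D(X) = {4}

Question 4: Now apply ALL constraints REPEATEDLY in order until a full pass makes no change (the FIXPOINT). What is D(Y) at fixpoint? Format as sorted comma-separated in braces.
Answer: {8}

Derivation:
pass 0 (initial): D(Y)={3,6,8}
pass 1: V {3,4,5,6,7,8}->{4}; W {3,4,5,6,7,8}->{3,4,5,6,7}; X {4,5,6,7,8}->{4}; Y {3,6,8}->{8}
pass 2: W {3,4,5,6,7}->{3}
pass 3: no change
Fixpoint after 3 passes: D(Y) = {8}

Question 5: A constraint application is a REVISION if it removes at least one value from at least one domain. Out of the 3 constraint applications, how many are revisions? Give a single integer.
Constraint 1 (W < V) on D(W)={3,4,5,6,7,8} D(V)={3,4,5,6,7,8}: W {3,4,5,6,7,8}->{3,4,5,6,7}; V {3,4,5,6,7,8}->{4,5,6,7,8} => REVISION
Constraint 2 (V + X = Y) on D(V)={4,5,6,7,8} D(X)={4,5,6,7,8} D(Y)={3,6,8}: V {4,5,6,7,8}->{4}; X {4,5,6,7,8}->{4}; Y {3,6,8}->{8} => REVISION
Constraint 3 (Y != W) on D(Y)={8} D(W)={3,4,5,6,7}: no change => not a revision
Total revisions = 2

Answer: 2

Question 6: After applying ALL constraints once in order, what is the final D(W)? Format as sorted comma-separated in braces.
Constraint 1 (W < V) on D(W)={3,4,5,6,7,8} D(V)={3,4,5,6,7,8}: W {3,4,5,6,7,8}->{3,4,5,6,7}; V {3,4,5,6,7,8}->{4,5,6,7,8}
Constraint 2 (V + X = Y) on D(V)={4,5,6,7,8} D(X)={4,5,6,7,8} D(Y)={3,6,8}: V {4,5,6,7,8}->{4}; X {4,5,6,7,8}->{4}; Y {3,6,8}->{8}
Constraint 3 (Y != W) on D(Y)={8} D(W)={3,4,5,6,7}: no change
So after all 3 constraints: D(W) = {3,4,5,6,7}

Answer: {3,4,5,6,7}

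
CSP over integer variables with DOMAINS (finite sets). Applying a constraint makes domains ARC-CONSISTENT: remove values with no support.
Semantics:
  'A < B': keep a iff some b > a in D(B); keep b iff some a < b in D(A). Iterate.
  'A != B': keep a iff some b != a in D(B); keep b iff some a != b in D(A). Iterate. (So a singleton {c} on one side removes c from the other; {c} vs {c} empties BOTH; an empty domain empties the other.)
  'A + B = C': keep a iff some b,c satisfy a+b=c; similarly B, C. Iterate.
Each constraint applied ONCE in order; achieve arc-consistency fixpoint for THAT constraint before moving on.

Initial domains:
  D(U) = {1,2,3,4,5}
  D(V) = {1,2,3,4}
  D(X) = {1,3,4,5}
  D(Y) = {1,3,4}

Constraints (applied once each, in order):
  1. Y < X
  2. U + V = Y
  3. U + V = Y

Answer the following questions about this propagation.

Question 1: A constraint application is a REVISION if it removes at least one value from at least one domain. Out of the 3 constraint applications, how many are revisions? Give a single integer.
Answer: 2

Derivation:
Constraint 1 (Y < X) on D(Y)={1,3,4} D(X)={1,3,4,5}: X {1,3,4,5}->{3,4,5} => REVISION
Constraint 2 (U + V = Y) on D(U)={1,2,3,4,5} D(V)={1,2,3,4} D(Y)={1,3,4}: U {1,2,3,4,5}->{1,2,3}; V {1,2,3,4}->{1,2,3}; Y {1,3,4}->{3,4} => REVISION
Constraint 3 (U + V = Y) on D(U)={1,2,3} D(V)={1,2,3} D(Y)={3,4}: no change => not a revision
Total revisions = 2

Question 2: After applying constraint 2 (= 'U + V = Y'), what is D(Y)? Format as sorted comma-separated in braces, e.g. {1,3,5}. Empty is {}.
Answer: {3,4}

Derivation:
Constraint 1 (Y < X) on D(Y)={1,3,4} D(X)={1,3,4,5}: X {1,3,4,5}->{3,4,5}
Constraint 2 (U + V = Y) on D(U)={1,2,3,4,5} D(V)={1,2,3,4} D(Y)={1,3,4}: U {1,2,3,4,5}->{1,2,3}; V {1,2,3,4}->{1,2,3}; Y {1,3,4}->{3,4}
So after constraint 2: D(Y) = {3,4}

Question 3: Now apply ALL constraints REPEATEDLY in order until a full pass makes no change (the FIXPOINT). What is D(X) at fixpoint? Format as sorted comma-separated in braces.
Answer: {4,5}

Derivation:
pass 0 (initial): D(X)={1,3,4,5}
pass 1: U {1,2,3,4,5}->{1,2,3}; V {1,2,3,4}->{1,2,3}; X {1,3,4,5}->{3,4,5}; Y {1,3,4}->{3,4}
pass 2: X {3,4,5}->{4,5}
pass 3: no change
Fixpoint after 3 passes: D(X) = {4,5}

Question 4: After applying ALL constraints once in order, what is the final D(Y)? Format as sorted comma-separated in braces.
Constraint 1 (Y < X) on D(Y)={1,3,4} D(X)={1,3,4,5}: X {1,3,4,5}->{3,4,5}
Constraint 2 (U + V = Y) on D(U)={1,2,3,4,5} D(V)={1,2,3,4} D(Y)={1,3,4}: U {1,2,3,4,5}->{1,2,3}; V {1,2,3,4}->{1,2,3}; Y {1,3,4}->{3,4}
Constraint 3 (U + V = Y) on D(U)={1,2,3} D(V)={1,2,3} D(Y)={3,4}: no change
So after all 3 constraints: D(Y) = {3,4}

Answer: {3,4}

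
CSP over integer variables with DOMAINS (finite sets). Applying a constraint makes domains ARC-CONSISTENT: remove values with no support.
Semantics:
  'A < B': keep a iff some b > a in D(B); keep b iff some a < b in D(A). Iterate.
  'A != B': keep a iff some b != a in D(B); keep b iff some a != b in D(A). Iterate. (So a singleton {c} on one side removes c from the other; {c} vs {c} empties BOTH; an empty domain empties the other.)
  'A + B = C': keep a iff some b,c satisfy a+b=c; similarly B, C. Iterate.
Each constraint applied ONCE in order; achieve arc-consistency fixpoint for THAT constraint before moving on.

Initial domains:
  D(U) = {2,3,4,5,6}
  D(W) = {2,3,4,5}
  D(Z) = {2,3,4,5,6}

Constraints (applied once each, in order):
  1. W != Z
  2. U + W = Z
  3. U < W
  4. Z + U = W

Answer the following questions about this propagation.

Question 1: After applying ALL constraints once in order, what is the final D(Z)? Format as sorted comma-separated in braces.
Answer: {}

Derivation:
Constraint 1 (W != Z) on D(W)={2,3,4,5} D(Z)={2,3,4,5,6}: no change
Constraint 2 (U + W = Z) on D(U)={2,3,4,5,6} D(W)={2,3,4,5} D(Z)={2,3,4,5,6}: U {2,3,4,5,6}->{2,3,4}; W {2,3,4,5}->{2,3,4}; Z {2,3,4,5,6}->{4,5,6}
Constraint 3 (U < W) on D(U)={2,3,4} D(W)={2,3,4}: U {2,3,4}->{2,3}; W {2,3,4}->{3,4}
Constraint 4 (Z + U = W) on D(Z)={4,5,6} D(U)={2,3} D(W)={3,4}: Z {4,5,6}->{}; U {2,3}->{}; W {3,4}->{}
So after all 4 constraints: D(Z) = {}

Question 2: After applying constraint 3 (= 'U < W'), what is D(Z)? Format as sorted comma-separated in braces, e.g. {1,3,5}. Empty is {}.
Answer: {4,5,6}

Derivation:
Constraint 1 (W != Z) on D(W)={2,3,4,5} D(Z)={2,3,4,5,6}: no change
Constraint 2 (U + W = Z) on D(U)={2,3,4,5,6} D(W)={2,3,4,5} D(Z)={2,3,4,5,6}: U {2,3,4,5,6}->{2,3,4}; W {2,3,4,5}->{2,3,4}; Z {2,3,4,5,6}->{4,5,6}
Constraint 3 (U < W) on D(U)={2,3,4} D(W)={2,3,4}: U {2,3,4}->{2,3}; W {2,3,4}->{3,4}
So after constraint 3: D(Z) = {4,5,6}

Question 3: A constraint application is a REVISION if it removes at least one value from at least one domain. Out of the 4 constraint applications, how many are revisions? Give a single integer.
Constraint 1 (W != Z) on D(W)={2,3,4,5} D(Z)={2,3,4,5,6}: no change => not a revision
Constraint 2 (U + W = Z) on D(U)={2,3,4,5,6} D(W)={2,3,4,5} D(Z)={2,3,4,5,6}: U {2,3,4,5,6}->{2,3,4}; W {2,3,4,5}->{2,3,4}; Z {2,3,4,5,6}->{4,5,6} => REVISION
Constraint 3 (U < W) on D(U)={2,3,4} D(W)={2,3,4}: U {2,3,4}->{2,3}; W {2,3,4}->{3,4} => REVISION
Constraint 4 (Z + U = W) on D(Z)={4,5,6} D(U)={2,3} D(W)={3,4}: Z {4,5,6}->{}; U {2,3}->{}; W {3,4}->{} => REVISION
Total revisions = 3

Answer: 3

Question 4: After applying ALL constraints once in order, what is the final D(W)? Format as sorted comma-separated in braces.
Constraint 1 (W != Z) on D(W)={2,3,4,5} D(Z)={2,3,4,5,6}: no change
Constraint 2 (U + W = Z) on D(U)={2,3,4,5,6} D(W)={2,3,4,5} D(Z)={2,3,4,5,6}: U {2,3,4,5,6}->{2,3,4}; W {2,3,4,5}->{2,3,4}; Z {2,3,4,5,6}->{4,5,6}
Constraint 3 (U < W) on D(U)={2,3,4} D(W)={2,3,4}: U {2,3,4}->{2,3}; W {2,3,4}->{3,4}
Constraint 4 (Z + U = W) on D(Z)={4,5,6} D(U)={2,3} D(W)={3,4}: Z {4,5,6}->{}; U {2,3}->{}; W {3,4}->{}
So after all 4 constraints: D(W) = {}

Answer: {}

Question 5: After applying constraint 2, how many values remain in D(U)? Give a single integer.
Constraint 1 (W != Z) on D(W)={2,3,4,5} D(Z)={2,3,4,5,6}: no change
Constraint 2 (U + W = Z) on D(U)={2,3,4,5,6} D(W)={2,3,4,5} D(Z)={2,3,4,5,6}: U {2,3,4,5,6}->{2,3,4}; W {2,3,4,5}->{2,3,4}; Z {2,3,4,5,6}->{4,5,6}
So after constraint 2: D(U)={2,3,4}, size = 3

Answer: 3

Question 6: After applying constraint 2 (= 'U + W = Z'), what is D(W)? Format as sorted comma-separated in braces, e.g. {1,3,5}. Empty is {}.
Answer: {2,3,4}

Derivation:
Constraint 1 (W != Z) on D(W)={2,3,4,5} D(Z)={2,3,4,5,6}: no change
Constraint 2 (U + W = Z) on D(U)={2,3,4,5,6} D(W)={2,3,4,5} D(Z)={2,3,4,5,6}: U {2,3,4,5,6}->{2,3,4}; W {2,3,4,5}->{2,3,4}; Z {2,3,4,5,6}->{4,5,6}
So after constraint 2: D(W) = {2,3,4}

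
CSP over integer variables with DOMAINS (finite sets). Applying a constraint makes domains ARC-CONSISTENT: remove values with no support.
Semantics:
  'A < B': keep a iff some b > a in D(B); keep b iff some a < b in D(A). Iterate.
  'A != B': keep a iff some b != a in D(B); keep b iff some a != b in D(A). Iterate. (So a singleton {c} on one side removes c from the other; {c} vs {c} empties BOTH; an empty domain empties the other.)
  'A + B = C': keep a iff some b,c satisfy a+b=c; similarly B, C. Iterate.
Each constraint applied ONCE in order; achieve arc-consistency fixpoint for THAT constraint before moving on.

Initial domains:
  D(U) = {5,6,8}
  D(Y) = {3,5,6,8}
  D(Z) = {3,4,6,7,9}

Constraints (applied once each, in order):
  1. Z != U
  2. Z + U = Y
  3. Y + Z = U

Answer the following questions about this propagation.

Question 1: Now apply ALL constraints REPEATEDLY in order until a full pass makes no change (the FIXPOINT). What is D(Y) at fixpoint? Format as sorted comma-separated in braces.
pass 0 (initial): D(Y)={3,5,6,8}
pass 1: U {5,6,8}->{}; Y {3,5,6,8}->{}; Z {3,4,6,7,9}->{}
pass 2: no change
Fixpoint after 2 passes: D(Y) = {}

Answer: {}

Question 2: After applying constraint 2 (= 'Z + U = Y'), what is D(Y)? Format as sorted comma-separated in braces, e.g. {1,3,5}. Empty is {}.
Constraint 1 (Z != U) on D(Z)={3,4,6,7,9} D(U)={5,6,8}: no change
Constraint 2 (Z + U = Y) on D(Z)={3,4,6,7,9} D(U)={5,6,8} D(Y)={3,5,6,8}: Z {3,4,6,7,9}->{3}; U {5,6,8}->{5}; Y {3,5,6,8}->{8}
So after constraint 2: D(Y) = {8}

Answer: {8}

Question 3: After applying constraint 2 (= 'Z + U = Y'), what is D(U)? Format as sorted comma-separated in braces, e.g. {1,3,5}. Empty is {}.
Constraint 1 (Z != U) on D(Z)={3,4,6,7,9} D(U)={5,6,8}: no change
Constraint 2 (Z + U = Y) on D(Z)={3,4,6,7,9} D(U)={5,6,8} D(Y)={3,5,6,8}: Z {3,4,6,7,9}->{3}; U {5,6,8}->{5}; Y {3,5,6,8}->{8}
So after constraint 2: D(U) = {5}

Answer: {5}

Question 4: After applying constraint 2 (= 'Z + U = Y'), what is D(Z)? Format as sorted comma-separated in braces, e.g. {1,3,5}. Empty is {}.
Answer: {3}

Derivation:
Constraint 1 (Z != U) on D(Z)={3,4,6,7,9} D(U)={5,6,8}: no change
Constraint 2 (Z + U = Y) on D(Z)={3,4,6,7,9} D(U)={5,6,8} D(Y)={3,5,6,8}: Z {3,4,6,7,9}->{3}; U {5,6,8}->{5}; Y {3,5,6,8}->{8}
So after constraint 2: D(Z) = {3}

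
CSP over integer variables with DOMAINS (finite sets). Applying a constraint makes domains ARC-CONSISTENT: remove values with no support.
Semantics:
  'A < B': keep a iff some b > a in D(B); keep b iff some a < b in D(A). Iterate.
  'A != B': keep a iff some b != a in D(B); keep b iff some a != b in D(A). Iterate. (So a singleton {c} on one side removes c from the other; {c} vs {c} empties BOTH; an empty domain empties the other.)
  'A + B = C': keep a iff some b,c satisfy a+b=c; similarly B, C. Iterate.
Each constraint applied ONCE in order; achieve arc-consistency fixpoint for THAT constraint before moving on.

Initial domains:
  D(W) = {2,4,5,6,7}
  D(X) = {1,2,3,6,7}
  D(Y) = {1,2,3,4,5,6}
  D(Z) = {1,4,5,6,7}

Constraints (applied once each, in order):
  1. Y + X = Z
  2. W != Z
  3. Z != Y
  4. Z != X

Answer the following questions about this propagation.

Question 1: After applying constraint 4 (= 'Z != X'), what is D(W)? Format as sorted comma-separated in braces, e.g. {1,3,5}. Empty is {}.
Constraint 1 (Y + X = Z) on D(Y)={1,2,3,4,5,6} D(X)={1,2,3,6,7} D(Z)={1,4,5,6,7}: X {1,2,3,6,7}->{1,2,3,6}; Z {1,4,5,6,7}->{4,5,6,7}
Constraint 2 (W != Z) on D(W)={2,4,5,6,7} D(Z)={4,5,6,7}: no change
Constraint 3 (Z != Y) on D(Z)={4,5,6,7} D(Y)={1,2,3,4,5,6}: no change
Constraint 4 (Z != X) on D(Z)={4,5,6,7} D(X)={1,2,3,6}: no change
So after constraint 4: D(W) = {2,4,5,6,7}

Answer: {2,4,5,6,7}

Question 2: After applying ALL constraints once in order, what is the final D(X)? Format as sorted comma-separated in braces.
Constraint 1 (Y + X = Z) on D(Y)={1,2,3,4,5,6} D(X)={1,2,3,6,7} D(Z)={1,4,5,6,7}: X {1,2,3,6,7}->{1,2,3,6}; Z {1,4,5,6,7}->{4,5,6,7}
Constraint 2 (W != Z) on D(W)={2,4,5,6,7} D(Z)={4,5,6,7}: no change
Constraint 3 (Z != Y) on D(Z)={4,5,6,7} D(Y)={1,2,3,4,5,6}: no change
Constraint 4 (Z != X) on D(Z)={4,5,6,7} D(X)={1,2,3,6}: no change
So after all 4 constraints: D(X) = {1,2,3,6}

Answer: {1,2,3,6}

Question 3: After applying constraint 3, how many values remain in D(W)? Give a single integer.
Answer: 5

Derivation:
Constraint 1 (Y + X = Z) on D(Y)={1,2,3,4,5,6} D(X)={1,2,3,6,7} D(Z)={1,4,5,6,7}: X {1,2,3,6,7}->{1,2,3,6}; Z {1,4,5,6,7}->{4,5,6,7}
Constraint 2 (W != Z) on D(W)={2,4,5,6,7} D(Z)={4,5,6,7}: no change
Constraint 3 (Z != Y) on D(Z)={4,5,6,7} D(Y)={1,2,3,4,5,6}: no change
So after constraint 3: D(W)={2,4,5,6,7}, size = 5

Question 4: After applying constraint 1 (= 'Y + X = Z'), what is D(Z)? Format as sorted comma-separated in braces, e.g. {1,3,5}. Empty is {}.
Answer: {4,5,6,7}

Derivation:
Constraint 1 (Y + X = Z) on D(Y)={1,2,3,4,5,6} D(X)={1,2,3,6,7} D(Z)={1,4,5,6,7}: X {1,2,3,6,7}->{1,2,3,6}; Z {1,4,5,6,7}->{4,5,6,7}
So after constraint 1: D(Z) = {4,5,6,7}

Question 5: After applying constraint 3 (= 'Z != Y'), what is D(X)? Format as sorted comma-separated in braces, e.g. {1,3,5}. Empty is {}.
Constraint 1 (Y + X = Z) on D(Y)={1,2,3,4,5,6} D(X)={1,2,3,6,7} D(Z)={1,4,5,6,7}: X {1,2,3,6,7}->{1,2,3,6}; Z {1,4,5,6,7}->{4,5,6,7}
Constraint 2 (W != Z) on D(W)={2,4,5,6,7} D(Z)={4,5,6,7}: no change
Constraint 3 (Z != Y) on D(Z)={4,5,6,7} D(Y)={1,2,3,4,5,6}: no change
So after constraint 3: D(X) = {1,2,3,6}

Answer: {1,2,3,6}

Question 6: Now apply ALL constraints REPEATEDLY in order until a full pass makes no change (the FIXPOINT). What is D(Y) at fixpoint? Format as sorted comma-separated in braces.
Answer: {1,2,3,4,5,6}

Derivation:
pass 0 (initial): D(Y)={1,2,3,4,5,6}
pass 1: X {1,2,3,6,7}->{1,2,3,6}; Z {1,4,5,6,7}->{4,5,6,7}
pass 2: no change
Fixpoint after 2 passes: D(Y) = {1,2,3,4,5,6}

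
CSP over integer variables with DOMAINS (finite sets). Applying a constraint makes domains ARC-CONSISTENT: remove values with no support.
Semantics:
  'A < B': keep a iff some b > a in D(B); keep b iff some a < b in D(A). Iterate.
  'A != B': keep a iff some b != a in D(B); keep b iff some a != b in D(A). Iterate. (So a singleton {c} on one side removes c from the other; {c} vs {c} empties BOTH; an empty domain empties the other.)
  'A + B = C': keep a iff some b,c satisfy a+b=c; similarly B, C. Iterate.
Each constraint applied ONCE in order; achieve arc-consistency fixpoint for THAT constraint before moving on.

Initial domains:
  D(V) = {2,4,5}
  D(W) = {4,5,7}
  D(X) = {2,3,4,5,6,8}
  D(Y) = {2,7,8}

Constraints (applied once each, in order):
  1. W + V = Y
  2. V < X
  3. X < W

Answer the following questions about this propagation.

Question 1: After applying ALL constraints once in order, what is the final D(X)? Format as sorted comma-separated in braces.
Constraint 1 (W + V = Y) on D(W)={4,5,7} D(V)={2,4,5} D(Y)={2,7,8}: W {4,5,7}->{4,5}; V {2,4,5}->{2,4}; Y {2,7,8}->{7,8}
Constraint 2 (V < X) on D(V)={2,4} D(X)={2,3,4,5,6,8}: X {2,3,4,5,6,8}->{3,4,5,6,8}
Constraint 3 (X < W) on D(X)={3,4,5,6,8} D(W)={4,5}: X {3,4,5,6,8}->{3,4}
So after all 3 constraints: D(X) = {3,4}

Answer: {3,4}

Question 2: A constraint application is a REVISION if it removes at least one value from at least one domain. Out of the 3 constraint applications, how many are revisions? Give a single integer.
Answer: 3

Derivation:
Constraint 1 (W + V = Y) on D(W)={4,5,7} D(V)={2,4,5} D(Y)={2,7,8}: W {4,5,7}->{4,5}; V {2,4,5}->{2,4}; Y {2,7,8}->{7,8} => REVISION
Constraint 2 (V < X) on D(V)={2,4} D(X)={2,3,4,5,6,8}: X {2,3,4,5,6,8}->{3,4,5,6,8} => REVISION
Constraint 3 (X < W) on D(X)={3,4,5,6,8} D(W)={4,5}: X {3,4,5,6,8}->{3,4} => REVISION
Total revisions = 3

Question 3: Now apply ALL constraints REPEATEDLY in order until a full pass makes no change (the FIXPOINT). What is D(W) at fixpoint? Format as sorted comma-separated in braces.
pass 0 (initial): D(W)={4,5,7}
pass 1: V {2,4,5}->{2,4}; W {4,5,7}->{4,5}; X {2,3,4,5,6,8}->{3,4}; Y {2,7,8}->{7,8}
pass 2: V {2,4}->{2}
pass 3: W {4,5}->{5}; Y {7,8}->{7}
pass 4: no change
Fixpoint after 4 passes: D(W) = {5}

Answer: {5}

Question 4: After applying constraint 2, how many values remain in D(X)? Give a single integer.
Constraint 1 (W + V = Y) on D(W)={4,5,7} D(V)={2,4,5} D(Y)={2,7,8}: W {4,5,7}->{4,5}; V {2,4,5}->{2,4}; Y {2,7,8}->{7,8}
Constraint 2 (V < X) on D(V)={2,4} D(X)={2,3,4,5,6,8}: X {2,3,4,5,6,8}->{3,4,5,6,8}
So after constraint 2: D(X)={3,4,5,6,8}, size = 5

Answer: 5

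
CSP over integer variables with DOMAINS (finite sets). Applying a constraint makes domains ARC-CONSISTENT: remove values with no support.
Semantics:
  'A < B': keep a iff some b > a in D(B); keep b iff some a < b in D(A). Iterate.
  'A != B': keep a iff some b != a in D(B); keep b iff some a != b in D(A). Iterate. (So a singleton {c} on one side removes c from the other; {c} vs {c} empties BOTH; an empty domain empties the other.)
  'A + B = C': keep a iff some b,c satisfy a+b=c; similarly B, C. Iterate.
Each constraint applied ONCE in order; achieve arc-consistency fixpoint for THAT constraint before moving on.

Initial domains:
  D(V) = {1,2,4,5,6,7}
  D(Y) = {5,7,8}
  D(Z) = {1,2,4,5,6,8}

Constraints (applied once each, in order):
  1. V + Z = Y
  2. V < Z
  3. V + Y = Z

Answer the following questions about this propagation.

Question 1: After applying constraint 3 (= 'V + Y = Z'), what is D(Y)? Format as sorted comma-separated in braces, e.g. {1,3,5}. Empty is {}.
Answer: {5}

Derivation:
Constraint 1 (V + Z = Y) on D(V)={1,2,4,5,6,7} D(Z)={1,2,4,5,6,8} D(Y)={5,7,8}: Z {1,2,4,5,6,8}->{1,2,4,5,6}
Constraint 2 (V < Z) on D(V)={1,2,4,5,6,7} D(Z)={1,2,4,5,6}: V {1,2,4,5,6,7}->{1,2,4,5}; Z {1,2,4,5,6}->{2,4,5,6}
Constraint 3 (V + Y = Z) on D(V)={1,2,4,5} D(Y)={5,7,8} D(Z)={2,4,5,6}: V {1,2,4,5}->{1}; Y {5,7,8}->{5}; Z {2,4,5,6}->{6}
So after constraint 3: D(Y) = {5}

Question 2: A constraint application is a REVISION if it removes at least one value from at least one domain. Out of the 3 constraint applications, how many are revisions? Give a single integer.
Constraint 1 (V + Z = Y) on D(V)={1,2,4,5,6,7} D(Z)={1,2,4,5,6,8} D(Y)={5,7,8}: Z {1,2,4,5,6,8}->{1,2,4,5,6} => REVISION
Constraint 2 (V < Z) on D(V)={1,2,4,5,6,7} D(Z)={1,2,4,5,6}: V {1,2,4,5,6,7}->{1,2,4,5}; Z {1,2,4,5,6}->{2,4,5,6} => REVISION
Constraint 3 (V + Y = Z) on D(V)={1,2,4,5} D(Y)={5,7,8} D(Z)={2,4,5,6}: V {1,2,4,5}->{1}; Y {5,7,8}->{5}; Z {2,4,5,6}->{6} => REVISION
Total revisions = 3

Answer: 3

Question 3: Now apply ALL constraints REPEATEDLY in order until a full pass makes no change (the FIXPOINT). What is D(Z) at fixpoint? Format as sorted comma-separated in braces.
pass 0 (initial): D(Z)={1,2,4,5,6,8}
pass 1: V {1,2,4,5,6,7}->{1}; Y {5,7,8}->{5}; Z {1,2,4,5,6,8}->{6}
pass 2: V {1}->{}; Y {5}->{}; Z {6}->{}
pass 3: no change
Fixpoint after 3 passes: D(Z) = {}

Answer: {}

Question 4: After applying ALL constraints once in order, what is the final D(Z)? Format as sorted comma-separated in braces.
Constraint 1 (V + Z = Y) on D(V)={1,2,4,5,6,7} D(Z)={1,2,4,5,6,8} D(Y)={5,7,8}: Z {1,2,4,5,6,8}->{1,2,4,5,6}
Constraint 2 (V < Z) on D(V)={1,2,4,5,6,7} D(Z)={1,2,4,5,6}: V {1,2,4,5,6,7}->{1,2,4,5}; Z {1,2,4,5,6}->{2,4,5,6}
Constraint 3 (V + Y = Z) on D(V)={1,2,4,5} D(Y)={5,7,8} D(Z)={2,4,5,6}: V {1,2,4,5}->{1}; Y {5,7,8}->{5}; Z {2,4,5,6}->{6}
So after all 3 constraints: D(Z) = {6}

Answer: {6}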